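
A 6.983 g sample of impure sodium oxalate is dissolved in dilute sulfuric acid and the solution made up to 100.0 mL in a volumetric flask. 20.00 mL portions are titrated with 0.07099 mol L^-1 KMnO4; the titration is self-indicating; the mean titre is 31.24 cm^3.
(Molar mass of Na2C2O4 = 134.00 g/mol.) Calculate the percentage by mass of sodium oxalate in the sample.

53.20 %

2 MnO4^- + 5 C2O4^2- + 16 H^+ → 2 Mn^2+ + 10 CO2 + 8 H2O
n(KMnO4) per titration = 0.03124 × 0.07099 = 2.218 × 10^-3 mol
From the 5:2 ratio, n(Na2C2O4) in each aliquot = 5/2 × 2.218 × 10^-3 = 5.544 × 10^-3 mol
n(Na2C2O4) in the whole flask = 5.544 × 10^-3 × 100.0/20.00 = 0.02772 mol
mass of Na2C2O4 = 0.02772 × 134.00 = 3.715 g
% Na2C2O4 = 3.715 / 6.983 × 100 = 53.20 %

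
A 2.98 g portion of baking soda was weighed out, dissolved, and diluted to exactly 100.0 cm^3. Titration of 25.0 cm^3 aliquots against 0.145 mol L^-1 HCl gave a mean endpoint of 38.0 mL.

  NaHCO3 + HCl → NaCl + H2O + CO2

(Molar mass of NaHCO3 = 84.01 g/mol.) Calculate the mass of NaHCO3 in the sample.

1.85 g

n(HCl) per titration = 0.0380 × 0.145 = 5.51 × 10^-3 mol
n(NaHCO3) in each aliquot = 5.51 × 10^-3 mol (1:1 ratio)
n(NaHCO3) in the whole flask = 5.51 × 10^-3 × 100.0/25.0 = 0.0220 mol
mass of NaHCO3 = 0.0220 × 84.01 = 1.85 g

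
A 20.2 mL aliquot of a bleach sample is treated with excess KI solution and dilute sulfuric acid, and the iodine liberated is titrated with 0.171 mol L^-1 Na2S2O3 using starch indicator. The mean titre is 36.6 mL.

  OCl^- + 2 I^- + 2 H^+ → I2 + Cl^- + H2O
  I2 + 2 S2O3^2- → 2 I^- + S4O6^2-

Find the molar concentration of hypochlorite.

n(S2O3^2-) = 0.0366 × 0.171 = 6.26 × 10^-3 mol
n(I2) = n(S2O3^2-)/2 = 3.13 × 10^-3 mol
n(OCl^-) in the aliquot = 3.13 × 10^-3 mol (1:1 ratio)
[OCl^-] = 3.13 × 10^-3 / 0.0202 = 0.155 mol/L

0.155 mol/L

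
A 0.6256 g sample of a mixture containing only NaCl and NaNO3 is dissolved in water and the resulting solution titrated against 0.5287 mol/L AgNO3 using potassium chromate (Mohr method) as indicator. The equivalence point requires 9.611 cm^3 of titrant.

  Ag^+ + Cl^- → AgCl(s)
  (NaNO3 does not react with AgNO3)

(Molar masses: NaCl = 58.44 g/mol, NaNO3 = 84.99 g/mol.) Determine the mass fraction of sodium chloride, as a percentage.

n(AgNO3) = 0.009611 × 0.5287 = 5.081 × 10^-3 mol
Let x = n(NaCl), y = n(NaNO3).
Titrant: 1x = 5.081 × 10^-3;  mass: 58.44x + 84.99y = 0.6256
Solving, x = 5.081 × 10^-3 mol, y = 3.867 × 10^-3 mol
mass of NaCl = 5.081 × 10^-3 × 58.44 = 0.2970 g
% NaCl = 0.2970 / 0.6256 × 100 = 47.47 %

47.47 %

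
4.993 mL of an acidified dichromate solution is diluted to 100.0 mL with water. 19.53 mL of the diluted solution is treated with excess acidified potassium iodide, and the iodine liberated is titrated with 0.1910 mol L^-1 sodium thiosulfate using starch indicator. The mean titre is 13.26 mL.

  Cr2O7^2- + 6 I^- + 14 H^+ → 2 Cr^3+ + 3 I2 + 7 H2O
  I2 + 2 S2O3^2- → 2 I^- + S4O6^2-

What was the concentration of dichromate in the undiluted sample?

n(S2O3^2-) = 0.01326 × 0.1910 = 2.533 × 10^-3 mol
n(I2) = n(S2O3^2-)/2 = 1.266 × 10^-3 mol
From the 1:3 ratio, n(Cr2O7^2-) in the aliquot = 1/3 × 1.266 × 10^-3 = 4.221 × 10^-4 mol
[Cr2O7^2-]_dilute = 4.221 × 10^-4 / 0.01953 = 0.02161 mol/L
[Cr2O7^2-]_original = 0.02161 × 100.0/4.993 = 0.4329 mol/L

0.4329 mol/L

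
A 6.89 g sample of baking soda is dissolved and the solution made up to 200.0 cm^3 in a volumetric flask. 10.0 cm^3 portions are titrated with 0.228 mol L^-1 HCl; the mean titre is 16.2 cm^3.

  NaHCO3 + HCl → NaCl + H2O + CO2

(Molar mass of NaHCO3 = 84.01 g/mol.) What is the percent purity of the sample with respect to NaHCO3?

90.1 %

n(HCl) per titration = 0.0162 × 0.228 = 3.69 × 10^-3 mol
n(NaHCO3) in each aliquot = 3.69 × 10^-3 mol (1:1 ratio)
n(NaHCO3) in the whole flask = 3.69 × 10^-3 × 200.0/10.0 = 0.0739 mol
mass of NaHCO3 = 0.0739 × 84.01 = 6.21 g
% NaHCO3 = 6.21 / 6.89 × 100 = 90.1 %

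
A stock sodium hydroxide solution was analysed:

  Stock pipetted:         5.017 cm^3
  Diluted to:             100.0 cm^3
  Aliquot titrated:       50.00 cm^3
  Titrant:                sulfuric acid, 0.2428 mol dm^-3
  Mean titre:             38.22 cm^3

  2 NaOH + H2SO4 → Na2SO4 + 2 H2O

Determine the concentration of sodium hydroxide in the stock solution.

7.399 mol/L

n(H2SO4) = 0.03822 × 0.2428 = 9.280 × 10^-3 mol
From the 2:1 ratio, n(NaOH) in the aliquot = 2/1 × 9.280 × 10^-3 = 0.01856 mol
[NaOH]_dilute = 0.01856 / 0.05000 = 0.3712 mol/L
Dilution factor = 100.0 / 5.017 = 19.93
[NaOH]_stock = 0.3712 × 19.93 = 7.399 mol/L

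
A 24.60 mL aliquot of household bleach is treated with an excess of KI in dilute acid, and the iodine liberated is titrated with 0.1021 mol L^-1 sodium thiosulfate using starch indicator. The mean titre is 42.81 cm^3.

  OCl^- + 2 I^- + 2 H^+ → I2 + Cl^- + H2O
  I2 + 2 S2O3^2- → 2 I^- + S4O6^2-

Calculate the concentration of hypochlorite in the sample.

n(S2O3^2-) = 0.04281 × 0.1021 = 4.371 × 10^-3 mol
n(I2) = n(S2O3^2-)/2 = 2.185 × 10^-3 mol
n(OCl^-) in the aliquot = 2.185 × 10^-3 mol (1:1 ratio)
[OCl^-] = 2.185 × 10^-3 / 0.02460 = 0.08884 mol/L

0.08884 mol/L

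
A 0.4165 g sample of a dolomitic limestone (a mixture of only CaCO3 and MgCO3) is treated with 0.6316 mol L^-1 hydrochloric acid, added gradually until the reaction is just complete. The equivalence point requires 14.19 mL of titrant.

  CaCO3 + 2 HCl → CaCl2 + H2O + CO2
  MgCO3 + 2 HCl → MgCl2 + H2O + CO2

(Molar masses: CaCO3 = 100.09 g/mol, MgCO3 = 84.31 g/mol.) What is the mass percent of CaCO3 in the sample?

n(HCl) = 0.01419 × 0.6316 = 8.962 × 10^-3 mol
Let x = n(CaCO3), y = n(MgCO3).
Titrant: 2x + 2y = 8.962 × 10^-3;  mass: 100.09x + 84.31y = 0.4165
Solving, x = 2.452 × 10^-3 mol, y = 2.029 × 10^-3 mol
mass of CaCO3 = 2.452 × 10^-3 × 100.09 = 0.2454 g
% CaCO3 = 0.2454 / 0.4165 × 100 = 58.92 %

58.92 %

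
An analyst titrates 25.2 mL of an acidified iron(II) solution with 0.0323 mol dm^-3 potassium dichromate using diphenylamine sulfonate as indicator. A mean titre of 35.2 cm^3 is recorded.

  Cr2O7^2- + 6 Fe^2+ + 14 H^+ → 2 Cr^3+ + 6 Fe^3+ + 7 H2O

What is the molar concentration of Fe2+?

n(K2Cr2O7) = 0.0352 L × 0.0323 mol/L = 1.14 × 10^-3 mol
From the 6:1 mole ratio, n(Fe2+) = 6/1 × 1.14 × 10^-3 = 6.82 × 10^-3 mol
[Fe2+] = 6.82 × 10^-3 mol / 0.0252 L = 0.271 mol/L

0.271 mol/L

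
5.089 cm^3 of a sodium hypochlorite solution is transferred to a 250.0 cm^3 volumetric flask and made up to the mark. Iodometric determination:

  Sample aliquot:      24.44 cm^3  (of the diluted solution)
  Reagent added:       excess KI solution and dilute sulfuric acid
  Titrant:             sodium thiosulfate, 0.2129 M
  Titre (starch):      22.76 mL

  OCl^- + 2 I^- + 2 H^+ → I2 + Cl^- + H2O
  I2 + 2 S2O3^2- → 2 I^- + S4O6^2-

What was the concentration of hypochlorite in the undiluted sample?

n(S2O3^2-) = 0.02276 × 0.2129 = 4.846 × 10^-3 mol
n(I2) = n(S2O3^2-)/2 = 2.423 × 10^-3 mol
n(OCl^-) in the aliquot = 2.423 × 10^-3 mol (1:1 ratio)
[OCl^-]_dilute = 2.423 × 10^-3 / 0.02444 = 0.09913 mol/L
[OCl^-]_original = 0.09913 × 250.0/5.089 = 4.870 mol/L

4.870 M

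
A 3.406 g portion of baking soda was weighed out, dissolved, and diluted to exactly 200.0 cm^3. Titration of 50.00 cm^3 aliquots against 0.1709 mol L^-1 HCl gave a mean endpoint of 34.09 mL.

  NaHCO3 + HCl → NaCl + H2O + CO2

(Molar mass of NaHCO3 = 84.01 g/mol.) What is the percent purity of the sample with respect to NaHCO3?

57.48 %

n(HCl) per titration = 0.03409 × 0.1709 = 5.826 × 10^-3 mol
n(NaHCO3) in each aliquot = 5.826 × 10^-3 mol (1:1 ratio)
n(NaHCO3) in the whole flask = 5.826 × 10^-3 × 200.0/50.00 = 0.02330 mol
mass of NaHCO3 = 0.02330 × 84.01 = 1.958 g
% NaHCO3 = 1.958 / 3.406 × 100 = 57.48 %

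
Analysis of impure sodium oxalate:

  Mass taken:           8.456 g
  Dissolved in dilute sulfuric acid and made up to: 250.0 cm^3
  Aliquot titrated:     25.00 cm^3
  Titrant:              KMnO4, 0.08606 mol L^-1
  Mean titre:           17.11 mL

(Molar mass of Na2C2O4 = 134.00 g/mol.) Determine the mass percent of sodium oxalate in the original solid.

2 MnO4^- + 5 C2O4^2- + 16 H^+ → 2 Mn^2+ + 10 CO2 + 8 H2O
n(KMnO4) per titration = 0.01711 × 0.08606 = 1.472 × 10^-3 mol
From the 5:2 ratio, n(Na2C2O4) in each aliquot = 5/2 × 1.472 × 10^-3 = 3.681 × 10^-3 mol
n(Na2C2O4) in the whole flask = 3.681 × 10^-3 × 250.0/25.00 = 0.03681 mol
mass of Na2C2O4 = 0.03681 × 134.00 = 4.933 g
% Na2C2O4 = 4.933 / 8.456 × 100 = 58.34 %

58.34 %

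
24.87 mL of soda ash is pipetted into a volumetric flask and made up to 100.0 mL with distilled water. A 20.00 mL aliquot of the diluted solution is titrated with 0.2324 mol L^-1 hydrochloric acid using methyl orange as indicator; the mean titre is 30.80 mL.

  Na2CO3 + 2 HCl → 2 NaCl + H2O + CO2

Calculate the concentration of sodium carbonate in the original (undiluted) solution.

n(HCl) = 0.03080 × 0.2324 = 7.158 × 10^-3 mol
From the 1:2 ratio, n(Na2CO3) in the aliquot = 1/2 × 7.158 × 10^-3 = 3.579 × 10^-3 mol
[Na2CO3]_dilute = 3.579 × 10^-3 / 0.02000 = 0.1789 mol/L
Dilution factor = 100.0 / 24.87 = 4.021
[Na2CO3]_stock = 0.1789 × 4.021 = 0.7195 mol/L

0.7195 mol/L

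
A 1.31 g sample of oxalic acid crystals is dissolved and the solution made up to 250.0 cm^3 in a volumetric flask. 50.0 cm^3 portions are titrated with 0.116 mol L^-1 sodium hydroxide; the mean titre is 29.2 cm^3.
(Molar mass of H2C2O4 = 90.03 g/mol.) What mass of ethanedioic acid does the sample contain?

H2C2O4 + 2 NaOH → Na2C2O4 + 2 H2O
n(NaOH) per titration = 0.0292 × 0.116 = 3.39 × 10^-3 mol
From the 1:2 ratio, n(H2C2O4) in each aliquot = 1/2 × 3.39 × 10^-3 = 1.69 × 10^-3 mol
n(H2C2O4) in the whole flask = 1.69 × 10^-3 × 250.0/50.0 = 8.47 × 10^-3 mol
mass of H2C2O4 = 8.47 × 10^-3 × 90.03 = 0.762 g

0.762 g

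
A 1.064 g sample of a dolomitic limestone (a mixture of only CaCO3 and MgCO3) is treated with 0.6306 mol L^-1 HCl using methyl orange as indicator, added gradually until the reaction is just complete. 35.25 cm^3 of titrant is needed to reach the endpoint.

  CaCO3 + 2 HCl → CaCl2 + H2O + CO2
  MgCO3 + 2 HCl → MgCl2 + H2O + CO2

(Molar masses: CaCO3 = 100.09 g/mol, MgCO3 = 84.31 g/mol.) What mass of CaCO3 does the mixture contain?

n(HCl) = 0.03525 × 0.6306 = 0.02223 mol
Let x = n(CaCO3), y = n(MgCO3).
Titrant: 2x + 2y = 0.02223;  mass: 100.09x + 84.31y = 1.064
Solving, x = 8.045 × 10^-3 mol, y = 3.069 × 10^-3 mol
mass of CaCO3 = 8.045 × 10^-3 × 100.09 = 0.8052 g

0.8052 g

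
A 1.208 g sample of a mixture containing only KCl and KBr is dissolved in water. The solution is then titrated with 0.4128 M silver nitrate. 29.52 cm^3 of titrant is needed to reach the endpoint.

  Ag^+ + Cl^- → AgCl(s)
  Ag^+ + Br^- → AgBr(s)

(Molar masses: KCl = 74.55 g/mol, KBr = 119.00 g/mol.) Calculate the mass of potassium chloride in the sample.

0.4061 g

n(AgNO3) = 0.02952 × 0.4128 = 0.01219 mol
Let x = n(KCl), y = n(KBr).
Titrant: 1x + 1y = 0.01219;  mass: 74.55x + 119.00y = 1.208
Solving, x = 5.447 × 10^-3 mol, y = 6.739 × 10^-3 mol
mass of KCl = 5.447 × 10^-3 × 74.55 = 0.4061 g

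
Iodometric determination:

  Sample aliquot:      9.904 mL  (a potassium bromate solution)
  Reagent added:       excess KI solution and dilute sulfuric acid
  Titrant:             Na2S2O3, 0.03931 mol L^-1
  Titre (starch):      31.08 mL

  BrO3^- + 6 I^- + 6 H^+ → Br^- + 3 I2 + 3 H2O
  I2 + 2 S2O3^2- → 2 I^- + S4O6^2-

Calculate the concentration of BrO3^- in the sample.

0.02056 mol/L

n(S2O3^2-) = 0.03108 × 0.03931 = 1.222 × 10^-3 mol
n(I2) = n(S2O3^2-)/2 = 6.109 × 10^-4 mol
From the 1:3 ratio, n(BrO3^-) in the aliquot = 1/3 × 6.109 × 10^-4 = 2.036 × 10^-4 mol
[BrO3^-] = 2.036 × 10^-4 / 0.009904 = 0.02056 mol/L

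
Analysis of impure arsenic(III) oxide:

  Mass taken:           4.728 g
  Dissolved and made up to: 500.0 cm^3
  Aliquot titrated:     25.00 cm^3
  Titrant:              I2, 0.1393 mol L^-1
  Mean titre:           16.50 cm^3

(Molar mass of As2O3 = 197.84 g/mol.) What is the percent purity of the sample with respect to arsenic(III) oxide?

As2O3 + 2 I2 + 2 H2O → As2O5 + 4 HI
n(I2) per titration = 0.01650 × 0.1393 = 2.298 × 10^-3 mol
From the 1:2 ratio, n(As2O3) in each aliquot = 1/2 × 2.298 × 10^-3 = 1.149 × 10^-3 mol
n(As2O3) in the whole flask = 1.149 × 10^-3 × 500.0/25.00 = 0.02298 mol
mass of As2O3 = 0.02298 × 197.84 = 4.547 g
% As2O3 = 4.547 / 4.728 × 100 = 96.18 %

96.18 %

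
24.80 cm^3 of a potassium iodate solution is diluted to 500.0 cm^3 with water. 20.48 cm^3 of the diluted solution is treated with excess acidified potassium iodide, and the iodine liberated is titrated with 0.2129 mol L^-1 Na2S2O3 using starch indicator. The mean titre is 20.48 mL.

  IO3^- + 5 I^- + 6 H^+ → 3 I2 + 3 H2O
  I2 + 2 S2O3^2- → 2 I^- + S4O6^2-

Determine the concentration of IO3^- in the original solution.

0.7154 mol/L

n(S2O3^2-) = 0.02048 × 0.2129 = 4.360 × 10^-3 mol
n(I2) = n(S2O3^2-)/2 = 2.180 × 10^-3 mol
From the 1:3 ratio, n(IO3^-) in the aliquot = 1/3 × 2.180 × 10^-3 = 7.267 × 10^-4 mol
[IO3^-]_dilute = 7.267 × 10^-4 / 0.02048 = 0.03548 mol/L
[IO3^-]_original = 0.03548 × 500.0/24.80 = 0.7154 mol/L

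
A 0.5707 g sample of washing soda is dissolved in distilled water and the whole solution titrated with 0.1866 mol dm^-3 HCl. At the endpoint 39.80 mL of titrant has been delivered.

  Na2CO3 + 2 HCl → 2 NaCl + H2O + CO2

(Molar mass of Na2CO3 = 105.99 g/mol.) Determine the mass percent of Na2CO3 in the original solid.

68.96 %

n(HCl) = 0.03980 L × 0.1866 mol/L = 7.427 × 10^-3 mol
From the 1:2 ratio, n(Na2CO3) = 1/2 × 7.427 × 10^-3 = 3.713 × 10^-3 mol
mass of Na2CO3 = 3.713 × 10^-3 × 105.99 g/mol = 0.3936 g
% Na2CO3 = 0.3936 / 0.5707 × 100 = 68.96 %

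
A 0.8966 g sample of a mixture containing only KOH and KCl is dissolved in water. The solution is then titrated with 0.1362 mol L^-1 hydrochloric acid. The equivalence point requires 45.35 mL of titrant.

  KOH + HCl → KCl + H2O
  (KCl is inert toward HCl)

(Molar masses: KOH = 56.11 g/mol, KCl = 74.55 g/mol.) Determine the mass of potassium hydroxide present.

0.3466 g

n(HCl) = 0.04535 × 0.1362 = 6.177 × 10^-3 mol
Let x = n(KOH), y = n(KCl).
Titrant: 1x = 6.177 × 10^-3;  mass: 56.11x + 74.55y = 0.8966
Solving, x = 6.177 × 10^-3 mol, y = 7.378 × 10^-3 mol
mass of KOH = 6.177 × 10^-3 × 56.11 = 0.3466 g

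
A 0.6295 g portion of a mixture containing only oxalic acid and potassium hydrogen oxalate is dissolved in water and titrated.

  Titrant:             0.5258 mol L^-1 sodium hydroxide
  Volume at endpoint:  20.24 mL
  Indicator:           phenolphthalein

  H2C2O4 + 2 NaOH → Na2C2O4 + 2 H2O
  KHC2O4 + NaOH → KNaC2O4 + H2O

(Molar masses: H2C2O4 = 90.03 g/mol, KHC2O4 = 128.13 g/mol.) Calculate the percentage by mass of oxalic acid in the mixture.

63.16 %

n(NaOH) = 0.02024 × 0.5258 = 0.01064 mol
Let x = n(H2C2O4), y = n(KHC2O4).
Titrant: 2x + 1y = 0.01064;  mass: 90.03x + 128.13y = 0.6295
Solving, x = 4.416 × 10^-3 mol, y = 1.810 × 10^-3 mol
mass of H2C2O4 = 4.416 × 10^-3 × 90.03 = 0.3976 g
% H2C2O4 = 0.3976 / 0.6295 × 100 = 63.16 %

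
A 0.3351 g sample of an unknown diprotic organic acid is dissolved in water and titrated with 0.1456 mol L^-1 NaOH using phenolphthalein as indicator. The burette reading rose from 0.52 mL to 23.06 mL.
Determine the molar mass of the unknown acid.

204.2 g/mol

n(NaOH) = 0.02254 L × 0.1456 mol/L = 3.282 × 10^-3 mol
From the 1:2 ratio, n(H2A) = 1/2 × 3.282 × 10^-3 = 1.641 × 10^-3 mol
M = m / n = 0.3351 g / 1.641 × 10^-3 mol = 204.2 g/mol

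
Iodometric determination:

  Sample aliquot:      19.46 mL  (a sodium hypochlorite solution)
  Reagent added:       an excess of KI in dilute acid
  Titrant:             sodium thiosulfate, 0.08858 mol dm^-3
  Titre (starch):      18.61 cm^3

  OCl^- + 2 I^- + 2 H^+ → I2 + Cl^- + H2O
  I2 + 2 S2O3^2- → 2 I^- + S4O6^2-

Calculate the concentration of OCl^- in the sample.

n(S2O3^2-) = 0.01861 × 0.08858 = 1.648 × 10^-3 mol
n(I2) = n(S2O3^2-)/2 = 8.242 × 10^-4 mol
n(OCl^-) in the aliquot = 8.242 × 10^-4 mol (1:1 ratio)
[OCl^-] = 8.242 × 10^-4 / 0.01946 = 0.04236 mol/L

0.04236 mol/L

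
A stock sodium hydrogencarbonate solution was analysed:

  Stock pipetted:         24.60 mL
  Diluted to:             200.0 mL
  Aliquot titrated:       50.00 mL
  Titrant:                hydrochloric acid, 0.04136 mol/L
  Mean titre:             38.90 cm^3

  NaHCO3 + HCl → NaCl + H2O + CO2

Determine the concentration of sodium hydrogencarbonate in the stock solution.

0.2616 mol/L

n(HCl) = 0.03890 × 0.04136 = 1.609 × 10^-3 mol
n(NaHCO3) in the aliquot = 1.609 × 10^-3 mol (1:1 ratio)
[NaHCO3]_dilute = 1.609 × 10^-3 / 0.05000 = 0.03218 mol/L
Dilution factor = 200.0 / 24.60 = 8.130
[NaHCO3]_stock = 0.03218 × 8.130 = 0.2616 mol/L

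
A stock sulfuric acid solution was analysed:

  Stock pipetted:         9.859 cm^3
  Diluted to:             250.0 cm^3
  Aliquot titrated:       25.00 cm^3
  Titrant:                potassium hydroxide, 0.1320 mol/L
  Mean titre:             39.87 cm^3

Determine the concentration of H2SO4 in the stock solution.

H2SO4 + 2 KOH → K2SO4 + 2 H2O
n(KOH) = 0.03987 × 0.1320 = 5.263 × 10^-3 mol
From the 1:2 ratio, n(H2SO4) in the aliquot = 1/2 × 5.263 × 10^-3 = 2.631 × 10^-3 mol
[H2SO4]_dilute = 2.631 × 10^-3 / 0.02500 = 0.1053 mol/L
Dilution factor = 250.0 / 9.859 = 25.36
[H2SO4]_stock = 0.1053 × 25.36 = 2.669 mol/L

2.669 mol/L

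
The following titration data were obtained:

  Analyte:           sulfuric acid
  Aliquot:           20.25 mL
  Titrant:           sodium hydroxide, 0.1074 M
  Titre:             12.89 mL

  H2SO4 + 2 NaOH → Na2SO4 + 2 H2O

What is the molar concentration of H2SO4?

0.03418 M

n(NaOH) = 0.01289 L × 0.1074 mol/L = 1.384 × 10^-3 mol
From the 1:2 mole ratio, n(H2SO4) = 1/2 × 1.384 × 10^-3 = 6.922 × 10^-4 mol
[H2SO4] = 6.922 × 10^-4 mol / 0.02025 L = 0.03418 mol/L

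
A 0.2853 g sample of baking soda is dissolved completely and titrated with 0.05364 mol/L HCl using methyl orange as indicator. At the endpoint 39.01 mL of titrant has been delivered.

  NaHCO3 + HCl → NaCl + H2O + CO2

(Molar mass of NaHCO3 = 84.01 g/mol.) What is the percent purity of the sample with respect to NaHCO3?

n(HCl) = 0.03901 L × 0.05364 mol/L = 2.092 × 10^-3 mol
n(NaHCO3) = 2.092 × 10^-3 mol (1:1 ratio)
mass of NaHCO3 = 2.092 × 10^-3 × 84.01 g/mol = 0.1758 g
% NaHCO3 = 0.1758 / 0.2853 × 100 = 61.62 %

61.62 %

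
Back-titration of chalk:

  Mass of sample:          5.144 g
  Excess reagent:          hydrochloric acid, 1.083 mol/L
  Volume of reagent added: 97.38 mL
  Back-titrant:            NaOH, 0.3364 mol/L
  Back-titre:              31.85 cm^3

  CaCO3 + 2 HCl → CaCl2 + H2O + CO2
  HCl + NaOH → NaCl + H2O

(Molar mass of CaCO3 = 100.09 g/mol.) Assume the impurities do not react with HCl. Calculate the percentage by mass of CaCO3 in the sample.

92.18 %

n(HCl) added = 0.09738 × 1.083 = 0.1055 mol
n(NaOH) used in back-titration = 0.03185 × 0.3364 = 0.01071 mol
n(HCl) left over = 0.01071 mol (1:1 ratio)
n(HCl) consumed by analyte = 0.1055 − 0.01071 = 0.09475 mol
From the 1:2 ratio, n(CaCO3) = 1/2 × 0.09475 = 0.04737 mol
mass of CaCO3 = 0.04737 × 100.09 = 4.742 g
% CaCO3 = 4.742 / 5.144 × 100 = 92.18 %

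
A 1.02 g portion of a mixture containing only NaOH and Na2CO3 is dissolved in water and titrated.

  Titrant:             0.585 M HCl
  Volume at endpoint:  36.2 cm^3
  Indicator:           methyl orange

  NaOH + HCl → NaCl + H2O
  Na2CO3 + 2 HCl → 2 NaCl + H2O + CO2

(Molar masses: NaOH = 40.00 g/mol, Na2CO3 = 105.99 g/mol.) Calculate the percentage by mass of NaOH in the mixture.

30.9 %

n(HCl) = 0.0362 × 0.585 = 0.0212 mol
Let x = n(NaOH), y = n(Na2CO3).
Titrant: 1x + 2y = 0.0212;  mass: 40.00x + 105.99y = 1.02
Solving, x = 7.87 × 10^-3 mol, y = 6.65 × 10^-3 mol
mass of NaOH = 7.87 × 10^-3 × 40.00 = 0.315 g
% NaOH = 0.315 / 1.02 × 100 = 30.9 %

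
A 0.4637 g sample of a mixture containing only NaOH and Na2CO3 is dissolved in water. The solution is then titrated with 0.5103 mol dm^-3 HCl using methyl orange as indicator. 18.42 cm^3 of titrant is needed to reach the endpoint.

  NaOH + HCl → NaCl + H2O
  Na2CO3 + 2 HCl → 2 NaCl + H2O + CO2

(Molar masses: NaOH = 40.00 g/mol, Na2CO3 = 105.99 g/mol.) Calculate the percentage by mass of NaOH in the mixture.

n(HCl) = 0.01842 × 0.5103 = 9.400 × 10^-3 mol
Let x = n(NaOH), y = n(Na2CO3).
Titrant: 1x + 2y = 9.400 × 10^-3;  mass: 40.00x + 105.99y = 0.4637
Solving, x = 2.650 × 10^-3 mol, y = 3.375 × 10^-3 mol
mass of NaOH = 2.650 × 10^-3 × 40.00 = 0.1060 g
% NaOH = 0.1060 / 0.4637 × 100 = 22.86 %

22.86 %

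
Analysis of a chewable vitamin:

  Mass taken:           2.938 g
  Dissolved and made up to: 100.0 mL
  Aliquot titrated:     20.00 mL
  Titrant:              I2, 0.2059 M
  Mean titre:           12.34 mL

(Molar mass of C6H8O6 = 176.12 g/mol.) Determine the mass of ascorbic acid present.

2.237 g

C6H8O6 + I2 → C6H6O6 + 2 HI
n(I2) per titration = 0.01234 × 0.2059 = 2.541 × 10^-3 mol
n(C6H8O6) in each aliquot = 2.541 × 10^-3 mol (1:1 ratio)
n(C6H8O6) in the whole flask = 2.541 × 10^-3 × 100.0/20.00 = 0.01270 mol
mass of C6H8O6 = 0.01270 × 176.12 = 2.237 g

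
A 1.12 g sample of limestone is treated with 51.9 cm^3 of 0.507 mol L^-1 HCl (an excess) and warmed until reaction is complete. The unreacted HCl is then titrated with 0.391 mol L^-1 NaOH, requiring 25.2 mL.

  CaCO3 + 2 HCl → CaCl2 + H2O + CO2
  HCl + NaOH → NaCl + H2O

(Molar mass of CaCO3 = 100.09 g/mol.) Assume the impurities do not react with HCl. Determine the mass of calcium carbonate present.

n(HCl) added = 0.0519 × 0.507 = 0.0263 mol
n(NaOH) used in back-titration = 0.0252 × 0.391 = 9.85 × 10^-3 mol
n(HCl) left over = 9.85 × 10^-3 mol (1:1 ratio)
n(HCl) consumed by analyte = 0.0263 − 9.85 × 10^-3 = 0.0165 mol
From the 1:2 ratio, n(CaCO3) = 1/2 × 0.0165 = 8.23 × 10^-3 mol
mass of CaCO3 = 8.23 × 10^-3 × 100.09 = 0.824 g

0.824 g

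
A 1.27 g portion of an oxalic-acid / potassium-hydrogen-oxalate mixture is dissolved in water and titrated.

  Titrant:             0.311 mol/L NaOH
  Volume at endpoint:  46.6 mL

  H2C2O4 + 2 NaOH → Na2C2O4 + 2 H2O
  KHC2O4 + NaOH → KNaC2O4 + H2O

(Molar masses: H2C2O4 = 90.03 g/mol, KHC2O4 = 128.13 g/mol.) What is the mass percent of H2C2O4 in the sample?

n(NaOH) = 0.0466 × 0.311 = 0.0145 mol
Let x = n(H2C2O4), y = n(KHC2O4).
Titrant: 2x + 1y = 0.0145;  mass: 90.03x + 128.13y = 1.27
Solving, x = 3.53 × 10^-3 mol, y = 7.43 × 10^-3 mol
mass of H2C2O4 = 3.53 × 10^-3 × 90.03 = 0.318 g
% H2C2O4 = 0.318 / 1.27 × 100 = 25.0 %

25.0 %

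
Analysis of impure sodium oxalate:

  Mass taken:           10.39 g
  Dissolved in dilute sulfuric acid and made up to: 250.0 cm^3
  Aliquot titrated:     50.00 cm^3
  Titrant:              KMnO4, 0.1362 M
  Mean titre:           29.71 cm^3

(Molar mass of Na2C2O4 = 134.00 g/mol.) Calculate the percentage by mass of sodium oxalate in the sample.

2 MnO4^- + 5 C2O4^2- + 16 H^+ → 2 Mn^2+ + 10 CO2 + 8 H2O
n(KMnO4) per titration = 0.02971 × 0.1362 = 4.047 × 10^-3 mol
From the 5:2 ratio, n(Na2C2O4) in each aliquot = 5/2 × 4.047 × 10^-3 = 0.01012 mol
n(Na2C2O4) in the whole flask = 0.01012 × 250.0/50.00 = 0.05058 mol
mass of Na2C2O4 = 0.05058 × 134.00 = 6.778 g
% Na2C2O4 = 6.778 / 10.39 × 100 = 65.23 %

65.23 %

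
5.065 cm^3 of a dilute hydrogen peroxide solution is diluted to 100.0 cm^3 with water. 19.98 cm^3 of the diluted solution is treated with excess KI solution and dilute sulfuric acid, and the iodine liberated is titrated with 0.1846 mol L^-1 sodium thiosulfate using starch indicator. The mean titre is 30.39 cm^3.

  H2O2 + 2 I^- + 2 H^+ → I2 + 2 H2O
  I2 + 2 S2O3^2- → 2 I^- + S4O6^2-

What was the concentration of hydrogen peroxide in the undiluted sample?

n(S2O3^2-) = 0.03039 × 0.1846 = 5.610 × 10^-3 mol
n(I2) = n(S2O3^2-)/2 = 2.805 × 10^-3 mol
n(H2O2) in the aliquot = 2.805 × 10^-3 mol (1:1 ratio)
[H2O2]_dilute = 2.805 × 10^-3 / 0.01998 = 0.1404 mol/L
[H2O2]_original = 0.1404 × 100.0/5.065 = 2.772 mol/L

2.772 mol/L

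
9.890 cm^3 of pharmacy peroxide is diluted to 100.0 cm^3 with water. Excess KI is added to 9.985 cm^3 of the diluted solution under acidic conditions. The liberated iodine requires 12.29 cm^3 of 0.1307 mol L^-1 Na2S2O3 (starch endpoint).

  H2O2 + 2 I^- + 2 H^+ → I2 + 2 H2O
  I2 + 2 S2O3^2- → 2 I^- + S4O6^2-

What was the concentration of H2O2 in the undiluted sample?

0.8133 mol/L

n(S2O3^2-) = 0.01229 × 0.1307 = 1.606 × 10^-3 mol
n(I2) = n(S2O3^2-)/2 = 8.032 × 10^-4 mol
n(H2O2) in the aliquot = 8.032 × 10^-4 mol (1:1 ratio)
[H2O2]_dilute = 8.032 × 10^-4 / 0.009985 = 0.08044 mol/L
[H2O2]_original = 0.08044 × 100.0/9.890 = 0.8133 mol/L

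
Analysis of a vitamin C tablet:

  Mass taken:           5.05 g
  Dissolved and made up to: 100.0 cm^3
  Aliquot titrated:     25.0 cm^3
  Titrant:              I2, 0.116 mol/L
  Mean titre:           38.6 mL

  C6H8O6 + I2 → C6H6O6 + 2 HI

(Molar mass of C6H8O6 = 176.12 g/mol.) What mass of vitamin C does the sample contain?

n(I2) per titration = 0.0386 × 0.116 = 4.48 × 10^-3 mol
n(C6H8O6) in each aliquot = 4.48 × 10^-3 mol (1:1 ratio)
n(C6H8O6) in the whole flask = 4.48 × 10^-3 × 100.0/25.0 = 0.0179 mol
mass of C6H8O6 = 0.0179 × 176.12 = 3.15 g

3.15 g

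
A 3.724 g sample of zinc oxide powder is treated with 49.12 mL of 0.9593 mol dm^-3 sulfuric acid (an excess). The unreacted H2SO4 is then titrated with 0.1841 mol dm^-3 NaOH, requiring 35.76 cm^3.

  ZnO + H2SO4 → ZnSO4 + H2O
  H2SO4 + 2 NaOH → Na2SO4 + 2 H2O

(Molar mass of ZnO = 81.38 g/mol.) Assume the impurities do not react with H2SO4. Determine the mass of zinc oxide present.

n(H2SO4) added = 0.04912 × 0.9593 = 0.04712 mol
n(NaOH) used in back-titration = 0.03576 × 0.1841 = 6.583 × 10^-3 mol
From the 1:2 ratio, n(H2SO4) left over = 1/2 × 6.583 × 10^-3 = 3.292 × 10^-3 mol
n(H2SO4) consumed by analyte = 0.04712 − 3.292 × 10^-3 = 0.04383 mol
n(ZnO) = 0.04383 mol (1:1 ratio)
mass of ZnO = 0.04383 × 81.38 = 3.567 g

3.567 g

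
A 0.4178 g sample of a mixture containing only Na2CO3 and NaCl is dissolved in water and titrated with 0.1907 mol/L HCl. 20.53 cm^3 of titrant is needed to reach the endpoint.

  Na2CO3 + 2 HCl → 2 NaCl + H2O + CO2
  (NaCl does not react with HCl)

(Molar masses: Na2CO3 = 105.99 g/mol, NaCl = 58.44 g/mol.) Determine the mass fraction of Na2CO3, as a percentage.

n(HCl) = 0.02053 × 0.1907 = 3.915 × 10^-3 mol
Let x = n(Na2CO3), y = n(NaCl).
Titrant: 2x = 3.915 × 10^-3;  mass: 105.99x + 58.44y = 0.4178
Solving, x = 1.958 × 10^-3 mol, y = 3.599 × 10^-3 mol
mass of Na2CO3 = 1.958 × 10^-3 × 105.99 = 0.2075 g
% Na2CO3 = 0.2075 / 0.4178 × 100 = 49.66 %

49.66 %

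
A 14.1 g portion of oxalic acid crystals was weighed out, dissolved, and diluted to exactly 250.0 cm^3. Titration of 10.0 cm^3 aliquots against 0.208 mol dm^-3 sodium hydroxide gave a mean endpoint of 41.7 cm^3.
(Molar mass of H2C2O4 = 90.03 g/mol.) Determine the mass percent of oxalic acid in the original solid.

69.2 %

H2C2O4 + 2 NaOH → Na2C2O4 + 2 H2O
n(NaOH) per titration = 0.0417 × 0.208 = 8.67 × 10^-3 mol
From the 1:2 ratio, n(H2C2O4) in each aliquot = 1/2 × 8.67 × 10^-3 = 4.34 × 10^-3 mol
n(H2C2O4) in the whole flask = 4.34 × 10^-3 × 250.0/10.0 = 0.108 mol
mass of H2C2O4 = 0.108 × 90.03 = 9.76 g
% H2C2O4 = 9.76 / 14.1 × 100 = 69.2 %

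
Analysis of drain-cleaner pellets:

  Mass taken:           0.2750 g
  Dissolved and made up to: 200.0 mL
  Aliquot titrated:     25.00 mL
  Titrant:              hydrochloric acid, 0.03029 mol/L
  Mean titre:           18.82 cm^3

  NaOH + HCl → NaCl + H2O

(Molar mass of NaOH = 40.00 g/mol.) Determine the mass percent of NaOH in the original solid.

66.33 %

n(HCl) per titration = 0.01882 × 0.03029 = 5.701 × 10^-4 mol
n(NaOH) in each aliquot = 5.701 × 10^-4 mol (1:1 ratio)
n(NaOH) in the whole flask = 5.701 × 10^-4 × 200.0/25.00 = 4.560 × 10^-3 mol
mass of NaOH = 4.560 × 10^-3 × 40.00 = 0.1824 g
% NaOH = 0.1824 / 0.2750 × 100 = 66.33 %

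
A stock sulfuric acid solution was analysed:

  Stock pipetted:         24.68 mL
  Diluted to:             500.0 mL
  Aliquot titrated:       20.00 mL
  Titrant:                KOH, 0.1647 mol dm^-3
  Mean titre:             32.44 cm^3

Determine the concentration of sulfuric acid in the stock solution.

H2SO4 + 2 KOH → K2SO4 + 2 H2O
n(KOH) = 0.03244 × 0.1647 = 5.343 × 10^-3 mol
From the 1:2 ratio, n(H2SO4) in the aliquot = 1/2 × 5.343 × 10^-3 = 2.671 × 10^-3 mol
[H2SO4]_dilute = 2.671 × 10^-3 / 0.02000 = 0.1336 mol/L
Dilution factor = 500.0 / 24.68 = 20.26
[H2SO4]_stock = 0.1336 × 20.26 = 2.706 mol/L

2.706 mol/L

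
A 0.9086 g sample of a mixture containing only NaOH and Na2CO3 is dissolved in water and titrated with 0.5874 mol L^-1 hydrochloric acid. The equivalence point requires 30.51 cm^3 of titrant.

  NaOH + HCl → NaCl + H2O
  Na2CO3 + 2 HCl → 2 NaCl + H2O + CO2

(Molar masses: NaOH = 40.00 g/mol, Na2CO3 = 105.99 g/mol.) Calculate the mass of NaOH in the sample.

n(HCl) = 0.03051 × 0.5874 = 0.01792 mol
Let x = n(NaOH), y = n(Na2CO3).
Titrant: 1x + 2y = 0.01792;  mass: 40.00x + 105.99y = 0.9086
Solving, x = 3.167 × 10^-3 mol, y = 7.377 × 10^-3 mol
mass of NaOH = 3.167 × 10^-3 × 40.00 = 0.1267 g

0.1267 g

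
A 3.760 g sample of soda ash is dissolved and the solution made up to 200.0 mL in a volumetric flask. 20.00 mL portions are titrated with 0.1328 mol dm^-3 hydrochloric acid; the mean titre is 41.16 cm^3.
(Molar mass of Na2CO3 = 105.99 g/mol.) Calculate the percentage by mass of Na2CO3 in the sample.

Na2CO3 + 2 HCl → 2 NaCl + H2O + CO2
n(HCl) per titration = 0.04116 × 0.1328 = 5.466 × 10^-3 mol
From the 1:2 ratio, n(Na2CO3) in each aliquot = 1/2 × 5.466 × 10^-3 = 2.733 × 10^-3 mol
n(Na2CO3) in the whole flask = 2.733 × 10^-3 × 200.0/20.00 = 0.02733 mol
mass of Na2CO3 = 0.02733 × 105.99 = 2.897 g
% Na2CO3 = 2.897 / 3.760 × 100 = 77.04 %

77.04 %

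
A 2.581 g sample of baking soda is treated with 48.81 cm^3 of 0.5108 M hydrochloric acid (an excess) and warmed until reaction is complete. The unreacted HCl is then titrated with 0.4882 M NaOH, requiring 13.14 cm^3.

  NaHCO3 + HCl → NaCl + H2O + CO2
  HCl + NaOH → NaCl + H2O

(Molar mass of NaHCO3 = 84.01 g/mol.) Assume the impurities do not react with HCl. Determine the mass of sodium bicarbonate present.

1.556 g

n(HCl) added = 0.04881 × 0.5108 = 0.02493 mol
n(NaOH) used in back-titration = 0.01314 × 0.4882 = 6.415 × 10^-3 mol
n(HCl) left over = 6.415 × 10^-3 mol (1:1 ratio)
n(HCl) consumed by analyte = 0.02493 − 6.415 × 10^-3 = 0.01852 mol
n(NaHCO3) = 0.01852 mol (1:1 ratio)
mass of NaHCO3 = 0.01852 × 84.01 = 1.556 g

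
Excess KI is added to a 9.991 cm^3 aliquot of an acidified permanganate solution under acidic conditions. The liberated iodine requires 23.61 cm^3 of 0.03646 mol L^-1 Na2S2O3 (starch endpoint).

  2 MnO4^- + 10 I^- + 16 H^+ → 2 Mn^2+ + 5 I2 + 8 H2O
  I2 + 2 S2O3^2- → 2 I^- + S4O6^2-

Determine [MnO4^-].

n(S2O3^2-) = 0.02361 × 0.03646 = 8.608 × 10^-4 mol
n(I2) = n(S2O3^2-)/2 = 4.304 × 10^-4 mol
From the 2:5 ratio, n(MnO4^-) in the aliquot = 2/5 × 4.304 × 10^-4 = 1.722 × 10^-4 mol
[MnO4^-] = 1.722 × 10^-4 / 0.009991 = 0.01723 mol/L

0.01723 mol/L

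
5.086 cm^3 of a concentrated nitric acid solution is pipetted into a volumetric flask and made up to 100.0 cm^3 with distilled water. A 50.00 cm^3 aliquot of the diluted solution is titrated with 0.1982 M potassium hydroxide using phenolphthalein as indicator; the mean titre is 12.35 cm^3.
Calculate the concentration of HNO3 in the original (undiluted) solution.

0.9626 M

HNO3 + KOH → KNO3 + H2O
n(KOH) = 0.01235 × 0.1982 = 2.448 × 10^-3 mol
n(HNO3) in the aliquot = 2.448 × 10^-3 mol (1:1 ratio)
[HNO3]_dilute = 2.448 × 10^-3 / 0.05000 = 0.04896 mol/L
Dilution factor = 100.0 / 5.086 = 19.66
[HNO3]_stock = 0.04896 × 19.66 = 0.9626 mol/L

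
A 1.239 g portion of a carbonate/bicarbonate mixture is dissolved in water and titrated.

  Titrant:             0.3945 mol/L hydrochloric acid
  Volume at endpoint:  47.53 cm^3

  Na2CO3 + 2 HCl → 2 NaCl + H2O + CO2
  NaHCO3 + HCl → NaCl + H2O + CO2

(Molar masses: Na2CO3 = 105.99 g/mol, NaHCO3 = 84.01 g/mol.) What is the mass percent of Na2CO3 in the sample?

46.37 %

n(HCl) = 0.04753 × 0.3945 = 0.01875 mol
Let x = n(Na2CO3), y = n(NaHCO3).
Titrant: 2x + 1y = 0.01875;  mass: 105.99x + 84.01y = 1.239
Solving, x = 5.421 × 10^-3 mol, y = 7.909 × 10^-3 mol
mass of Na2CO3 = 5.421 × 10^-3 × 105.99 = 0.5745 g
% Na2CO3 = 0.5745 / 1.239 × 100 = 46.37 %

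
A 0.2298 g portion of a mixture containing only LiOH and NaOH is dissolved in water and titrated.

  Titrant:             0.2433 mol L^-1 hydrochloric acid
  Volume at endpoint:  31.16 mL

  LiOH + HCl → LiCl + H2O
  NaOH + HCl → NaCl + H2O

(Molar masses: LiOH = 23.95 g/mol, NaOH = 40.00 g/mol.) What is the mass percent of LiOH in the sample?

47.69 %

n(HCl) = 0.03116 × 0.2433 = 7.581 × 10^-3 mol
Let x = n(LiOH), y = n(NaOH).
Titrant: 1x + 1y = 7.581 × 10^-3;  mass: 23.95x + 40.00y = 0.2298
Solving, x = 4.576 × 10^-3 mol, y = 3.005 × 10^-3 mol
mass of LiOH = 4.576 × 10^-3 × 23.95 = 0.1096 g
% LiOH = 0.1096 / 0.2298 × 100 = 47.69 %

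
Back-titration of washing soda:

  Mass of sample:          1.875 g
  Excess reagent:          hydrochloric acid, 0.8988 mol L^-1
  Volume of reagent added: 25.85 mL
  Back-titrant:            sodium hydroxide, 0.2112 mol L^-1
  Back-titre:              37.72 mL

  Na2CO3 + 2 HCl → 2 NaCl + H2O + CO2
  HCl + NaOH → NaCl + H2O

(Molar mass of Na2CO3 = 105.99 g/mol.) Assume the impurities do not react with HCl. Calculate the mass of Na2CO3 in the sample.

n(HCl) added = 0.02585 × 0.8988 = 0.02323 mol
n(NaOH) used in back-titration = 0.03772 × 0.2112 = 7.966 × 10^-3 mol
n(HCl) left over = 7.966 × 10^-3 mol (1:1 ratio)
n(HCl) consumed by analyte = 0.02323 − 7.966 × 10^-3 = 0.01527 mol
From the 1:2 ratio, n(Na2CO3) = 1/2 × 0.01527 = 7.634 × 10^-3 mol
mass of Na2CO3 = 7.634 × 10^-3 × 105.99 = 0.8091 g

0.8091 g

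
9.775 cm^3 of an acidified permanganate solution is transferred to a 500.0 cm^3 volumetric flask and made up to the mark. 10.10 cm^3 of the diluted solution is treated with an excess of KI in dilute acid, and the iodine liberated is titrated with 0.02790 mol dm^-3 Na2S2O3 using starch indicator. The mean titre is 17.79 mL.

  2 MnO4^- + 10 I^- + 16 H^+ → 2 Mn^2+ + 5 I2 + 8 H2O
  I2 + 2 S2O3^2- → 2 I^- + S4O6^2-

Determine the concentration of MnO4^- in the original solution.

0.5027 mol/L

n(S2O3^2-) = 0.01779 × 0.02790 = 4.963 × 10^-4 mol
n(I2) = n(S2O3^2-)/2 = 2.482 × 10^-4 mol
From the 2:5 ratio, n(MnO4^-) in the aliquot = 2/5 × 2.482 × 10^-4 = 9.927 × 10^-5 mol
[MnO4^-]_dilute = 9.927 × 10^-5 / 0.01010 = 0.009829 mol/L
[MnO4^-]_original = 0.009829 × 500.0/9.775 = 0.5027 mol/L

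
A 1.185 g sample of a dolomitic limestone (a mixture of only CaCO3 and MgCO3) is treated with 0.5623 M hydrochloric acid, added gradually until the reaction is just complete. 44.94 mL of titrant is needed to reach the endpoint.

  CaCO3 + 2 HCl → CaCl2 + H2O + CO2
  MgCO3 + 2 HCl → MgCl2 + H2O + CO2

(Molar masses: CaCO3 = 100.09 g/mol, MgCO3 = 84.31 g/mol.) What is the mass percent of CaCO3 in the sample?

n(HCl) = 0.04494 × 0.5623 = 0.02527 mol
Let x = n(CaCO3), y = n(MgCO3).
Titrant: 2x + 2y = 0.02527;  mass: 100.09x + 84.31y = 1.185
Solving, x = 7.589 × 10^-3 mol, y = 5.046 × 10^-3 mol
mass of CaCO3 = 7.589 × 10^-3 × 100.09 = 0.7596 g
% CaCO3 = 0.7596 / 1.185 × 100 = 64.10 %

64.10 %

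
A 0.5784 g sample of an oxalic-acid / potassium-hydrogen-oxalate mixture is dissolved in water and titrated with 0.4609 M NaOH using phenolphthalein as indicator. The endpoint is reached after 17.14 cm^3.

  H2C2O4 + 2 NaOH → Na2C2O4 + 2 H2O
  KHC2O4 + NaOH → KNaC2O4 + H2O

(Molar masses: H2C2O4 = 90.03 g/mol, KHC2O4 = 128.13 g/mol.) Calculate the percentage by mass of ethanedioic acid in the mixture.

40.62 %

n(NaOH) = 0.01714 × 0.4609 = 7.900 × 10^-3 mol
Let x = n(H2C2O4), y = n(KHC2O4).
Titrant: 2x + 1y = 7.900 × 10^-3;  mass: 90.03x + 128.13y = 0.5784
Solving, x = 2.610 × 10^-3 mol, y = 2.680 × 10^-3 mol
mass of H2C2O4 = 2.610 × 10^-3 × 90.03 = 0.2349 g
% H2C2O4 = 0.2349 / 0.5784 × 100 = 40.62 %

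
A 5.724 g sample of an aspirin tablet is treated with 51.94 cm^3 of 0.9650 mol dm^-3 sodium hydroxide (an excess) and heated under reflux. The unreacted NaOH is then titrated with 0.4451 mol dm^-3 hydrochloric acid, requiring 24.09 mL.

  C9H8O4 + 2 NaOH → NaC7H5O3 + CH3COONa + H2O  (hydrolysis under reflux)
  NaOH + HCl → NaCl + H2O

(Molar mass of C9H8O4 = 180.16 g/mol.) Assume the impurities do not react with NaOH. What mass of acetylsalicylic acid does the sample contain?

n(NaOH) added = 0.05194 × 0.9650 = 0.05012 mol
n(HCl) used in back-titration = 0.02409 × 0.4451 = 0.01072 mol
n(NaOH) left over = 0.01072 mol (1:1 ratio)
n(NaOH) consumed by analyte = 0.05012 − 0.01072 = 0.03940 mol
From the 1:2 ratio, n(C9H8O4) = 1/2 × 0.03940 = 0.01970 mol
mass of C9H8O4 = 0.01970 × 180.16 = 3.549 g

3.549 g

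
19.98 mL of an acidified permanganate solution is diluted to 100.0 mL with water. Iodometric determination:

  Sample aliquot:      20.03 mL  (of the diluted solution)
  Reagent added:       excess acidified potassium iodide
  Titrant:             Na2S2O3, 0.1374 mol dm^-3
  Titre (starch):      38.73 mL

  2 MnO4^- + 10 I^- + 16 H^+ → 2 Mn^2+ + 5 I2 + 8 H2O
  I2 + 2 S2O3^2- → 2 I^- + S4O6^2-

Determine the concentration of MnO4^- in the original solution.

n(S2O3^2-) = 0.03873 × 0.1374 = 5.322 × 10^-3 mol
n(I2) = n(S2O3^2-)/2 = 2.661 × 10^-3 mol
From the 2:5 ratio, n(MnO4^-) in the aliquot = 2/5 × 2.661 × 10^-3 = 1.064 × 10^-3 mol
[MnO4^-]_dilute = 1.064 × 10^-3 / 0.02003 = 0.05314 mol/L
[MnO4^-]_original = 0.05314 × 100.0/19.98 = 0.2659 mol/L

0.2659 mol/L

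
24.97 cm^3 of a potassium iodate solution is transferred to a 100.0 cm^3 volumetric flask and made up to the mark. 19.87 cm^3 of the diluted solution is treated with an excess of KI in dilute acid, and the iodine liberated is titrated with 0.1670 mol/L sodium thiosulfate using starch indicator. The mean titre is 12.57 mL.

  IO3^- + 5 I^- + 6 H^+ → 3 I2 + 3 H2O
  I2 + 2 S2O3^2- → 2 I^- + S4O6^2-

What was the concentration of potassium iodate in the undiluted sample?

0.07052 mol/L

n(S2O3^2-) = 0.01257 × 0.1670 = 2.099 × 10^-3 mol
n(I2) = n(S2O3^2-)/2 = 1.050 × 10^-3 mol
From the 1:3 ratio, n(IO3^-) in the aliquot = 1/3 × 1.050 × 10^-3 = 3.499 × 10^-4 mol
[IO3^-]_dilute = 3.499 × 10^-4 / 0.01987 = 0.01761 mol/L
[IO3^-]_original = 0.01761 × 100.0/24.97 = 0.07052 mol/L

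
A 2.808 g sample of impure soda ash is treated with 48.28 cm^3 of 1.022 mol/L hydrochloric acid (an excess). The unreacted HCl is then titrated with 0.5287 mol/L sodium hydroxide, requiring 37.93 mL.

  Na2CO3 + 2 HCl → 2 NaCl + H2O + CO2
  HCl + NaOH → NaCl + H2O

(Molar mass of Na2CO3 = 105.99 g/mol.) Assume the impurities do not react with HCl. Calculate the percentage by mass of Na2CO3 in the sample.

n(HCl) added = 0.04828 × 1.022 = 0.04934 mol
n(NaOH) used in back-titration = 0.03793 × 0.5287 = 0.02005 mol
n(HCl) left over = 0.02005 mol (1:1 ratio)
n(HCl) consumed by analyte = 0.04934 − 0.02005 = 0.02929 mol
From the 1:2 ratio, n(Na2CO3) = 1/2 × 0.02929 = 0.01464 mol
mass of Na2CO3 = 0.01464 × 105.99 = 1.552 g
% Na2CO3 = 1.552 / 2.808 × 100 = 55.28 %

55.28 %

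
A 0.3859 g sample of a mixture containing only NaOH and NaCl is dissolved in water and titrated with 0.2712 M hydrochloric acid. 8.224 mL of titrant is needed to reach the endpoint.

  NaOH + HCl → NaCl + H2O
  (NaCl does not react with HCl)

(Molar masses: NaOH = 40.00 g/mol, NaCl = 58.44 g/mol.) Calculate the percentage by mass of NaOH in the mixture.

23.12 %

n(HCl) = 0.008224 × 0.2712 = 2.230 × 10^-3 mol
Let x = n(NaOH), y = n(NaCl).
Titrant: 1x = 2.230 × 10^-3;  mass: 40.00x + 58.44y = 0.3859
Solving, x = 2.230 × 10^-3 mol, y = 5.077 × 10^-3 mol
mass of NaOH = 2.230 × 10^-3 × 40.00 = 0.08921 g
% NaOH = 0.08921 / 0.3859 × 100 = 23.12 %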